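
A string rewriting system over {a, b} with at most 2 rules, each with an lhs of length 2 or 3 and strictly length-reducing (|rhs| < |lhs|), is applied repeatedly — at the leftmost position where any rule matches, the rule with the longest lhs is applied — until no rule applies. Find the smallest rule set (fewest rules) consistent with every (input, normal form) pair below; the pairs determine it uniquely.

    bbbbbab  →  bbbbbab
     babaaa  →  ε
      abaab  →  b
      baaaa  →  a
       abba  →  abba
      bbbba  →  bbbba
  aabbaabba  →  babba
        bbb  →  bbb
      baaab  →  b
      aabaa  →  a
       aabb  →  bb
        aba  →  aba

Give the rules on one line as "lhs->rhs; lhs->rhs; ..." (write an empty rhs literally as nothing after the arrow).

  | bbbbbab
  | babaaa => baaa => aa => ε
  | abaab => aab => b
  | baaaa => aaa => a

aa->; baa->a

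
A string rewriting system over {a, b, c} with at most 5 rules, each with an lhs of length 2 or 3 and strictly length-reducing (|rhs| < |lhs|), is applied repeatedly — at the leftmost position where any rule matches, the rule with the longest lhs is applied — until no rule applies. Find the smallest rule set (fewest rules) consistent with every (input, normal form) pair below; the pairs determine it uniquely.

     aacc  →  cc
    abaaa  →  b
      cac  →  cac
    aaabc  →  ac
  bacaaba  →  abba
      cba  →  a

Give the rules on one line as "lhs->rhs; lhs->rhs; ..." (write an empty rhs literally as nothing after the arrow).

aa->; aaa->ac; bac->ab; cb->

  | aacc => cc
  | abaaa => abac => aab => b
  | cac
  | aaabc => acbc => ac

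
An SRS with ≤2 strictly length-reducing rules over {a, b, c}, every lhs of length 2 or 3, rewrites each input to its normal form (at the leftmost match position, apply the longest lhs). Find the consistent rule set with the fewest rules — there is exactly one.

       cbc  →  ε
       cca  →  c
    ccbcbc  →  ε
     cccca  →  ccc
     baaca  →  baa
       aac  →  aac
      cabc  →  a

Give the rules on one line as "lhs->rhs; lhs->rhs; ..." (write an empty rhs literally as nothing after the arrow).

  | cbc => ca => ε
  | cca => c
  | ccbcbc => ccabc => cbc => ca => ε
  | cccca => ccc

bc->a; ca->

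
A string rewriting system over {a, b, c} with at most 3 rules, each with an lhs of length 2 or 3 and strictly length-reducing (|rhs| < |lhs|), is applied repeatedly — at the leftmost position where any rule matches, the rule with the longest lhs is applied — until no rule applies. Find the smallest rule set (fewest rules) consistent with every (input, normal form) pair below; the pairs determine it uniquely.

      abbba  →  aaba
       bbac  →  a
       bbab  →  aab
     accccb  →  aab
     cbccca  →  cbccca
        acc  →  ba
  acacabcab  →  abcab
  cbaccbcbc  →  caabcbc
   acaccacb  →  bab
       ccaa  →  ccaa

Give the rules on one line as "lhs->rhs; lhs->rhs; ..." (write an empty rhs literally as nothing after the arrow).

ac->; acc->ba; bb->a

  | abbba => aaba
  | bbac => aac => a
  | bbab => aab
  | accccb => baccb => bbab => aab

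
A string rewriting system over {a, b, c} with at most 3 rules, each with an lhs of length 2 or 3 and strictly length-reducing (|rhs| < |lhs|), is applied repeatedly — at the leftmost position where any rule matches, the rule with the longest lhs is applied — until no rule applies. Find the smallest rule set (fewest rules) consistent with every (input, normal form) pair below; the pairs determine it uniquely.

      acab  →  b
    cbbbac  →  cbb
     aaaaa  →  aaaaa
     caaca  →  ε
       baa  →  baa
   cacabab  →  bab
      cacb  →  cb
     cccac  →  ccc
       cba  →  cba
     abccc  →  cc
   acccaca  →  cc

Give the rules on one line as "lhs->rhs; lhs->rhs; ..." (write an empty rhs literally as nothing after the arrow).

ac->c; bc->; ca->

  | acab => cab => b
  | cbbbac => cbbbc => cbb
  | aaaaa
  | caaca => aca => ca => ε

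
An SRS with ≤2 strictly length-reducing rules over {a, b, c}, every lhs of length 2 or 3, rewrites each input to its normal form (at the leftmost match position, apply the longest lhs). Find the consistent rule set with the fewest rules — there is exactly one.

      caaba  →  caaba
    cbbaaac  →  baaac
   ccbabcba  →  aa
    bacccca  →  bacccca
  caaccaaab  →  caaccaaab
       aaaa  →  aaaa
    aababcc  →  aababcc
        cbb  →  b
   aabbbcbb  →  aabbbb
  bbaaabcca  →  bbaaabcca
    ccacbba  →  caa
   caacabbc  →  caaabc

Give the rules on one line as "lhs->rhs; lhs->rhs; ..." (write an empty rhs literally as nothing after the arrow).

cab->a; cb->

  | caaba
  | cbbaaac => baaac
  | ccbabcba => cabcba => acba => aa
  | bacccca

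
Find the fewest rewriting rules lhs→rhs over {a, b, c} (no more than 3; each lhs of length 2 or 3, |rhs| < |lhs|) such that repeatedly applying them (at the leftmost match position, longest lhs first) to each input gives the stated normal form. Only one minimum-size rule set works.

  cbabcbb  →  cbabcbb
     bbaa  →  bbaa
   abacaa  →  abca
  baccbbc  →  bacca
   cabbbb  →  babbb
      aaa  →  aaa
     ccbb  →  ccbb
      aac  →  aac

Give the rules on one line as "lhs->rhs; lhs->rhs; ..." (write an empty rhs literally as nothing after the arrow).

  | cbabcbb
  | bbaa
  | abacaa => abca
  | baccbbc => bacca

aca->c; bbc->a; cab->ba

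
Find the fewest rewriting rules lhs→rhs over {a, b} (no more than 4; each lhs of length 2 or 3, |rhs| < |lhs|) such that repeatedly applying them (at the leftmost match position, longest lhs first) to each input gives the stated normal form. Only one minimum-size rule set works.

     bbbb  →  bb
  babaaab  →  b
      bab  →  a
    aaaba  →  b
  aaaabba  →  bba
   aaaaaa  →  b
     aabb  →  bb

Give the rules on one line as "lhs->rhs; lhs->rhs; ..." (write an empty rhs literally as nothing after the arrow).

aa->b; baa->; bab->a; bbb->bb

  | bbbb => bbb => bb
  | babaaab => aaaab => baab => b
  | bab => a
  | aaaba => baba => aa => b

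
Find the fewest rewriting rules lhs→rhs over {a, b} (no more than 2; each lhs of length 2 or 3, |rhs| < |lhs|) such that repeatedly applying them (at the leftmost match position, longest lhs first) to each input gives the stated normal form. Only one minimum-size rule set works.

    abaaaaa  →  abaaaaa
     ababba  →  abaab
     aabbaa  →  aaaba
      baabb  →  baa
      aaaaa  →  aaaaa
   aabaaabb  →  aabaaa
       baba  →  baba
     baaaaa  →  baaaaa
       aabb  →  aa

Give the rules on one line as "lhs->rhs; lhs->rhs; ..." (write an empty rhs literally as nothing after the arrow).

  | abaaaaa
  | ababba => abaab
  | aabbaa => aaaba
  | baabb => baa

bb->; bba->ab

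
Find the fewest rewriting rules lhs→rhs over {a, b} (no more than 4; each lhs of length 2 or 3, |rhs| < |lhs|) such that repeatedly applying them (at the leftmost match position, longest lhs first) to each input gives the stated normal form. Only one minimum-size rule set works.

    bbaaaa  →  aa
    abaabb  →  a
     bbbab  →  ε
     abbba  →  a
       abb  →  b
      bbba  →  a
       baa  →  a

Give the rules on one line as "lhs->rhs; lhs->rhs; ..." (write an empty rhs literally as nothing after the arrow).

  | bbaaaa => baaa => aa
  | abaabb => aaabb => aab => a
  | bbbab => bbab => bab => ab => ε
  | abbba => bba => ba => a

ab->; aba->aa; ba->a; baa->a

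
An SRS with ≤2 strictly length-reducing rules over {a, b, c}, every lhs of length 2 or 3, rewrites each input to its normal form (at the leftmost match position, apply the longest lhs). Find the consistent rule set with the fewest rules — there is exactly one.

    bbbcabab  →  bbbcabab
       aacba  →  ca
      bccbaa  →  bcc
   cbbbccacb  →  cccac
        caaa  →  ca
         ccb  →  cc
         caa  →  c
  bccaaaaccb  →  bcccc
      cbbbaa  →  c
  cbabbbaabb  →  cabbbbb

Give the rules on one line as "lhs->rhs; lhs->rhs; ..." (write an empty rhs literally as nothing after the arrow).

aa->; cb->c

  | bbbcabab
  | aacba => cba => ca
  | bccbaa => bccaa => bcc
  | cbbbccacb => cbbccacb => cbccacb => cccacb => cccac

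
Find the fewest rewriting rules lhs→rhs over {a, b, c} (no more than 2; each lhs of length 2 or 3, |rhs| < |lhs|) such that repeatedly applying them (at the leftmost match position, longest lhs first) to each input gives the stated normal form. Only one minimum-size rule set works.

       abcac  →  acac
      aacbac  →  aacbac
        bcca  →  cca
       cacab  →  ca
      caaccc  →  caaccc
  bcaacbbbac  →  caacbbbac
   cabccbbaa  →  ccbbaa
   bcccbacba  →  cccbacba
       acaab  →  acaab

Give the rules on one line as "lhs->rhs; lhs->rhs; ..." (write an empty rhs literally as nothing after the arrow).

  | abcac => acac
  | aacbac
  | bcca => cca
  | cacab => ca

bc->c; cab->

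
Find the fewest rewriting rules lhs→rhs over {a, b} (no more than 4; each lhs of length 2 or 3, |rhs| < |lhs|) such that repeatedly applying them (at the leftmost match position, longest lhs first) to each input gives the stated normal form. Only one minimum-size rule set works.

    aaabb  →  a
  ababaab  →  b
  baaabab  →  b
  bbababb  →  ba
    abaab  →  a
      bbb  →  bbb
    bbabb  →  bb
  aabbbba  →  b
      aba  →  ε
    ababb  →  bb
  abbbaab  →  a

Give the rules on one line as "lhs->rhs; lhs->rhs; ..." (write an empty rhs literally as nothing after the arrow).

aab->; ab->a; aba->; bba->

  | aaabb => ab => a
  | ababaab => baab => b
  | baaabab => baab => b
  | bbababb => babb => bab => ba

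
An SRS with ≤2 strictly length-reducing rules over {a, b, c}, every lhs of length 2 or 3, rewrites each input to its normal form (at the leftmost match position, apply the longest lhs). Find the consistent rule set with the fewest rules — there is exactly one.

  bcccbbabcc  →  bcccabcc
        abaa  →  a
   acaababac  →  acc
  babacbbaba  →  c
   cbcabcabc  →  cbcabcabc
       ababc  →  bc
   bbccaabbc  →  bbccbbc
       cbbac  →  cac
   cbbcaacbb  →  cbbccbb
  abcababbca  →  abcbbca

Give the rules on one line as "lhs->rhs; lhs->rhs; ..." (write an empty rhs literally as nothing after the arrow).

  | bcccbbabcc => bcccbabcc => bcccabcc
  | abaa => aaa => a
  | acaababac => acbabac => acabac => acaac => acc
  | babacbbaba => abacbbaba => aacbbaba => cbbaba => cbaba => caba => caa => c

aa->; ba->a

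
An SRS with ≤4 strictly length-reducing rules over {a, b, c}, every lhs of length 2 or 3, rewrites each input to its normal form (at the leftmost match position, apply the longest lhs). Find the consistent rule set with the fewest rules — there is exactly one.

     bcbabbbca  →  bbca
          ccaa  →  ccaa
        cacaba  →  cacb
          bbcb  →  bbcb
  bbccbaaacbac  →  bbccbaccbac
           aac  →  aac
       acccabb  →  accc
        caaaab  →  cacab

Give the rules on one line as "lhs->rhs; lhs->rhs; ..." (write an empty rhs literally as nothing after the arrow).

  | bcbabbbca => bcbbca => bbca
  | ccaa
  | cacaba => cacb
  | bbcb

aaa->ac; aba->b; abb->; cbb->b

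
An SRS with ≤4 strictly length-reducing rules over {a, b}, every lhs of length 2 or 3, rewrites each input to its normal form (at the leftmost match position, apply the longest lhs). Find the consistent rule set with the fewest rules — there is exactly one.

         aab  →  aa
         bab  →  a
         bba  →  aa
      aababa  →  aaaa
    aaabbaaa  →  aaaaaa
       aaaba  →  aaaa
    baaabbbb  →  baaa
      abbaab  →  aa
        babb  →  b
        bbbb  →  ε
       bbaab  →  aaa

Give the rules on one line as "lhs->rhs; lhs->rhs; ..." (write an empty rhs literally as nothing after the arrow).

aab->aa; ab->b; abb->; bb->a

  | aab => aa
  | bab => bb => a
  | bba => aa
  | aababa => aaaba => aaaa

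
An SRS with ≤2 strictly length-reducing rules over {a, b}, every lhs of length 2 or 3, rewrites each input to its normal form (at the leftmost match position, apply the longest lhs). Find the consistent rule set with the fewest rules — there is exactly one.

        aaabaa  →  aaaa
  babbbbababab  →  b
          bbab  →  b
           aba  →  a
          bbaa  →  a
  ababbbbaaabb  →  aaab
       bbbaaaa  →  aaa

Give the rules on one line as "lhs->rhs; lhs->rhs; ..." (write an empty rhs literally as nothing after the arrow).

  | aaabaa => aaaa
  | babbbbababab => bbbbababab => bbbababab => bbababab => bababab => babab => bab => b
  | bbab => bab => b
  | aba => a

ba->; bb->b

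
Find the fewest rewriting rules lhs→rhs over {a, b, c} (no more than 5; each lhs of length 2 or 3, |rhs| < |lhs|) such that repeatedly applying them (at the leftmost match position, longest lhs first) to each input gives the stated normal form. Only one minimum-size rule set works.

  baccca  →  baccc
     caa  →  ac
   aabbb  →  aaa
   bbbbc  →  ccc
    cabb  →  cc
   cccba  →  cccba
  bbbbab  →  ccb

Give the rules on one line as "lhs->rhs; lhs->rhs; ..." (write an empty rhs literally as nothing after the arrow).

acb->aa; bb->c; ca->c; caa->ac

  | baccca => baccc
  | caa => ac
  | aabbb => aacb => aaa
  | bbbbc => cbbc => ccc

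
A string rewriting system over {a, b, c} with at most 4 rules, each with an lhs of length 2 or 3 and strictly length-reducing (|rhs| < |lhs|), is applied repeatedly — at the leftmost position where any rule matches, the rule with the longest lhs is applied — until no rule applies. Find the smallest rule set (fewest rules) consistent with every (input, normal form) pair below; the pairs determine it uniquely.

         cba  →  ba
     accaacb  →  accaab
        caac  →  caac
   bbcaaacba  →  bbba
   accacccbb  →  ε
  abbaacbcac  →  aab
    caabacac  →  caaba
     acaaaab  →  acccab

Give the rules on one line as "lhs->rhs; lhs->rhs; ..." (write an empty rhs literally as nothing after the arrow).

aaa->cc; abb->; cac->; cb->b

  | cba => ba
  | accaacb => accaab
  | caac
  | bbcaaacba => bbccccba => bbcccba => bbccba => bbcba => bbba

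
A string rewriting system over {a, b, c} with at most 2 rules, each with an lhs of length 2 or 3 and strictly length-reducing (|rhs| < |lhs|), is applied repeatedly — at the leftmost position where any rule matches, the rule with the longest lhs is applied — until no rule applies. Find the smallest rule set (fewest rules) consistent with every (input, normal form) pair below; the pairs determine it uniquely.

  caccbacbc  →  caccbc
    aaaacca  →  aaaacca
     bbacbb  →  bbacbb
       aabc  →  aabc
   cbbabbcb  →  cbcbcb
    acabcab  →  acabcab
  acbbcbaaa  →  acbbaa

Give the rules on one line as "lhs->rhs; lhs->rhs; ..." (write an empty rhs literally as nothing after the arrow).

  | caccbacbc => caccbc
  | aaaacca
  | bbacbb
  | aabc

bab->c; cba->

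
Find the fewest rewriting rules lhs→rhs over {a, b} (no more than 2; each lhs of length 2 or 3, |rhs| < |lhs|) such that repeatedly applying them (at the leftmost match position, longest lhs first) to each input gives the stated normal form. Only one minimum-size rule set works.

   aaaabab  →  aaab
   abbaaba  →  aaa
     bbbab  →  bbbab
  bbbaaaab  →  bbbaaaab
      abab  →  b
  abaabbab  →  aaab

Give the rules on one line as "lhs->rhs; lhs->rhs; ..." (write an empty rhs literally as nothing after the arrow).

  | aaaabab => aaab
  | abbaaba => aaaaba => aaa
  | bbbab
  | bbbaaaab

aba->; abb->aa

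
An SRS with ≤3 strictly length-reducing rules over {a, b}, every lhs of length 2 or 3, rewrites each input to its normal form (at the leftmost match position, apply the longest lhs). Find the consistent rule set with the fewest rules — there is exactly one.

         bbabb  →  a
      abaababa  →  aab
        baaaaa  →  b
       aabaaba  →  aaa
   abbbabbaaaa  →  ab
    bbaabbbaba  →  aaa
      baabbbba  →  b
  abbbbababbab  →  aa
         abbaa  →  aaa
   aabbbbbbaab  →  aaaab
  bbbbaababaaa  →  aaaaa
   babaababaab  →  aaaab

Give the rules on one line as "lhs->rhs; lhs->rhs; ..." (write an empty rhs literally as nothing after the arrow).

  | bbabb => abb => a
  | abaababa => abababa => abbaba => aaba => aab
  | baaaaa => baaaa => baaa => baa => ba => b
  | aabaaba => aababa => aabba => aaa

ba->b; bb->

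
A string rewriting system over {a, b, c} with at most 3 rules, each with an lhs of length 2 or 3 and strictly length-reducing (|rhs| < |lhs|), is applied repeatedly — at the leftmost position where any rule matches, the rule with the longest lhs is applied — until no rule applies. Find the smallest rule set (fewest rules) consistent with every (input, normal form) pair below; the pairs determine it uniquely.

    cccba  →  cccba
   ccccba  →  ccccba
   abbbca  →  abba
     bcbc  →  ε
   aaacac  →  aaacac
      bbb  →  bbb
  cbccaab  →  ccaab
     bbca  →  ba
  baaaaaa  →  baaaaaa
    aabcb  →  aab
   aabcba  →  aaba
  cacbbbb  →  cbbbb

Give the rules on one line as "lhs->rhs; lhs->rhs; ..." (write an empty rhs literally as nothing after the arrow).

  | cccba
  | ccccba
  | abbbca => abba
  | bcbc => bc => ε

acb->b; bc->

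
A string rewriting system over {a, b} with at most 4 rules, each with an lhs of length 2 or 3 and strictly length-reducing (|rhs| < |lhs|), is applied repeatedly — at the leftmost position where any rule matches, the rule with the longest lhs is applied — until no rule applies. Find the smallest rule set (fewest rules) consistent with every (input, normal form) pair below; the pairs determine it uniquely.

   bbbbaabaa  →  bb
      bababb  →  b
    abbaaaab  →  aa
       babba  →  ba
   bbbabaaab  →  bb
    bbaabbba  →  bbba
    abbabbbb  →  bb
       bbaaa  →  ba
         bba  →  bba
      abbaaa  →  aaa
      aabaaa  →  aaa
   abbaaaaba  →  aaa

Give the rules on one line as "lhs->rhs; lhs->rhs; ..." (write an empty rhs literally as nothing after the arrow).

aab->; ab->; abb->; baa->ab

  | bbbbaabaa => bbbabbaa => bbbaa => bbab => bb
  | bababb => babb => b
  | abbaaaab => aaaab => aa
  | babba => ba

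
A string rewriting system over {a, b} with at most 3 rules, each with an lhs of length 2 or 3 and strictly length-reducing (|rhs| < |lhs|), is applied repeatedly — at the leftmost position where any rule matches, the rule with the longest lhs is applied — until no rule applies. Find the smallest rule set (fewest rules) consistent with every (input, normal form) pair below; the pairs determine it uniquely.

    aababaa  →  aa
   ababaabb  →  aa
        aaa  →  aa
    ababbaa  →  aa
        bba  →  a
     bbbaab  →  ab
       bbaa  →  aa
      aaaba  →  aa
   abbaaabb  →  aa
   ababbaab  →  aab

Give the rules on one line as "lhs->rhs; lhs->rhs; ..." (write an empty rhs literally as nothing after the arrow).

  | aababaa => aabaa => aaa => aa
  | ababaabb => abaabb => aabb => aa
  | aaa => aa
  | ababbaa => abbaa => aaa => aa

aaa->aa; ba->; bb->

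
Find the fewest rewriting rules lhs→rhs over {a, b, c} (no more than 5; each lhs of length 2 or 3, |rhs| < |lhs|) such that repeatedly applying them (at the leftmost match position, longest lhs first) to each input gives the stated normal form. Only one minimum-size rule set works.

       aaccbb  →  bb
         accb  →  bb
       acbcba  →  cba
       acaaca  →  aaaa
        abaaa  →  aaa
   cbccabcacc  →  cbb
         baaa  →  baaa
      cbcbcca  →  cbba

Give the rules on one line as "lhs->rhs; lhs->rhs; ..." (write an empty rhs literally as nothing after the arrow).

  | aaccbb => abbb => bb
  | accb => bb
  | acbcba => abcba => cba
  | acaaca => aaaca => aaaa

ab->; ac->a; acc->b; bc->b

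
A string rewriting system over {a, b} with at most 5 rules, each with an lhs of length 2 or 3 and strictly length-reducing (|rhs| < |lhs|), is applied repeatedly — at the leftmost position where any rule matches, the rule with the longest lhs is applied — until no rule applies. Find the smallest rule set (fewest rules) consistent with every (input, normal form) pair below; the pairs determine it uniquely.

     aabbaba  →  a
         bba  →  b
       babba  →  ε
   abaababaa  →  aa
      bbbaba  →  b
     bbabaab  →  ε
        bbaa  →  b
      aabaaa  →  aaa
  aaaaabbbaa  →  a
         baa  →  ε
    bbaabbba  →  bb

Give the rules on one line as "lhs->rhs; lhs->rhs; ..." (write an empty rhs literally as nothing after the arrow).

  | aabbaba => baba => a
  | bba => b
  | babba => ba => ε
  | abaababaa => abababaa => aabaa => aa

aab->; ba->; baa->ba; bab->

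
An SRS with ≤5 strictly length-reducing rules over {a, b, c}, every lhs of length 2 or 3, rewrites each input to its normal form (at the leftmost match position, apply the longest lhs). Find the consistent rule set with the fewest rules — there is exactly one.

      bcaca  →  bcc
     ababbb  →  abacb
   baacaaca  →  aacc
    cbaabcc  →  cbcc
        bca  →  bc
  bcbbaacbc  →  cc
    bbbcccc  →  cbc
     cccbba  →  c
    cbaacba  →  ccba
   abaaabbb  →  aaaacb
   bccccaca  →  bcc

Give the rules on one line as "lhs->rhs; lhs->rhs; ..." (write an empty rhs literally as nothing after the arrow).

baa->aa; bb->c; ca->c; ccc->

  | bcaca => bcca => bcc
  | ababbb => abacb
  | baacaaca => aacaaca => aacaca => aacca => aacc
  | cbaabcc => caabcc => cabcc => cbcc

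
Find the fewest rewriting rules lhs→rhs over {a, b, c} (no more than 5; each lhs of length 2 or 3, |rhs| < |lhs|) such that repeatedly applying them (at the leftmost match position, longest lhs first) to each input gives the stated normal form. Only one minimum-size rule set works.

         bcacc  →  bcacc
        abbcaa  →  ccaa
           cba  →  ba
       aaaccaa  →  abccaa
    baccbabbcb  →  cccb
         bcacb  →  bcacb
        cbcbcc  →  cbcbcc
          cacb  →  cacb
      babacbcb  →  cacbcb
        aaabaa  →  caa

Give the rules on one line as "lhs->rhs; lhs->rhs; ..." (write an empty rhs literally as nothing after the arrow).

  | bcacc
  | abbcaa => ccaa
  | cba => ba
  | aaaccaa => abccaa

aaa->ab; abb->c; bab->c; cba->ba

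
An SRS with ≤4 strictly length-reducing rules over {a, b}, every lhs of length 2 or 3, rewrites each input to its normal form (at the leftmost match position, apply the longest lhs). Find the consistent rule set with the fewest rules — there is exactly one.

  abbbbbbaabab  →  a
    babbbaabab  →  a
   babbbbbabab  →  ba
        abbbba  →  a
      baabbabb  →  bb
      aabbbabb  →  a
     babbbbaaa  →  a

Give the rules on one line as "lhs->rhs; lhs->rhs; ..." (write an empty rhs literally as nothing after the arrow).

aa->a; ab->a; baa->; bba->

  | abbbbbbaabab => abbbbbaabab => abbbbaabab => abbbaabab => abbaabab => abaabab => aaabab => aabab => abab => aab => ab => a
  | babbbaabab => babbaabab => babaabab => baaabab => abab => aab => ab => a
  | babbbbbabab => babbbbabab => babbbabab => babbabab => bababab => baabab => bab => ba
  | abbbba => abbba => abba => aba => aa => a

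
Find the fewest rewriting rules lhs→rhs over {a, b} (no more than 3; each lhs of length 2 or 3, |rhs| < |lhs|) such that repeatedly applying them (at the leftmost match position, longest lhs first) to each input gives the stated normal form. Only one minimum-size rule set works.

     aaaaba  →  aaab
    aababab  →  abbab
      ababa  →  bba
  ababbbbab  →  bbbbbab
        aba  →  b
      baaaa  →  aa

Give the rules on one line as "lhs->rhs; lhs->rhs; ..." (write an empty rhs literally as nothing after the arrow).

  | aaaaba => aaab
  | aababab => abbab
  | ababa => bba
  | ababbbbab => bbbbbab

aba->b; baa->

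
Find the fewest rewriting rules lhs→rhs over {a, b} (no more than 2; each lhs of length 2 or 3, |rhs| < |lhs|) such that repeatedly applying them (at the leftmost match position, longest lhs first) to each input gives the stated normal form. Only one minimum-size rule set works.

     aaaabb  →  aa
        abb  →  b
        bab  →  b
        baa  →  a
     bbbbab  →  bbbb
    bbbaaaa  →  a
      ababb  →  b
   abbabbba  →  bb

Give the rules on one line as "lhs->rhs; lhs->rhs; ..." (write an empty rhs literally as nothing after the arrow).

ab->; ba->

  | aaaabb => aaab => aa
  | abb => b
  | bab => b
  | baa => a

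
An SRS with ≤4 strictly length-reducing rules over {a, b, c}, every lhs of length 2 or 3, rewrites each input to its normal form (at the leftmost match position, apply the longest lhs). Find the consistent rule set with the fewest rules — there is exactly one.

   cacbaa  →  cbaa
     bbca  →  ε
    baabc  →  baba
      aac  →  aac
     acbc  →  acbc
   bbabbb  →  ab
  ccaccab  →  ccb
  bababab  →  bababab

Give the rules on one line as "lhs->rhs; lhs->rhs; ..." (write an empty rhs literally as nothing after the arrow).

  | cacbaa => cbaa
  | bbca => ca => ε
  | baabc => baba
  | aac

abc->ba; bb->; ca->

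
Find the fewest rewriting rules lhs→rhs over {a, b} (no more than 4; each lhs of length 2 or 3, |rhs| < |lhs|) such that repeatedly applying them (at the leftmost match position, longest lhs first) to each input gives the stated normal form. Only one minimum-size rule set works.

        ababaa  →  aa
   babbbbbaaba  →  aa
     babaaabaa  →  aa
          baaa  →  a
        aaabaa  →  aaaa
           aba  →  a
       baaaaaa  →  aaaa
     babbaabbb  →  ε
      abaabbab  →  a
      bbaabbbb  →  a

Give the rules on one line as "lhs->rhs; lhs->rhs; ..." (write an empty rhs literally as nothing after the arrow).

  | ababaa => abaa => aa
  | babbbbbaaba => bbbbaaba => abbaaba => aaba => aa
  | babaaabaa => baaabaa => abaa => aa
  | baaa => a

ab->; abb->; baa->; bb->a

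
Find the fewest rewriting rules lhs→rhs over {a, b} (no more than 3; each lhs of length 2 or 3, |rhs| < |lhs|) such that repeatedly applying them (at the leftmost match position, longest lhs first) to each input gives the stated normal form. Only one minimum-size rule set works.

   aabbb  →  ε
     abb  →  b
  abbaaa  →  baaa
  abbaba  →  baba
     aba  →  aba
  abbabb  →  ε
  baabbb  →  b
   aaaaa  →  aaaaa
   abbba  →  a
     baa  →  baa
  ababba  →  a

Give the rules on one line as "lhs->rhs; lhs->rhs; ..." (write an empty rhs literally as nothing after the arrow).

abb->bb; bb->b; bbb->

  | aabbb => abbb => bbb => ε
  | abb => bb => b
  | abbaaa => bbaaa => baaa
  | abbaba => bbaba => baba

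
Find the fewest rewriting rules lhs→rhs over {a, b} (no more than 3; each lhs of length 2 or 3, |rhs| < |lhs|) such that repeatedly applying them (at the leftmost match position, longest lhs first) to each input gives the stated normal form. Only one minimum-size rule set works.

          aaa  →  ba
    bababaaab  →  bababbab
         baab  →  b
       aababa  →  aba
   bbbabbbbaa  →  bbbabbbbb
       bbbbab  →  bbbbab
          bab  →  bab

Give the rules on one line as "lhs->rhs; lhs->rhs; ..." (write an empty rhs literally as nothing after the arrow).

aa->b; aab->

  | aaa => ba
  | bababaaab => bababbab
  | baab => b
  | aababa => aba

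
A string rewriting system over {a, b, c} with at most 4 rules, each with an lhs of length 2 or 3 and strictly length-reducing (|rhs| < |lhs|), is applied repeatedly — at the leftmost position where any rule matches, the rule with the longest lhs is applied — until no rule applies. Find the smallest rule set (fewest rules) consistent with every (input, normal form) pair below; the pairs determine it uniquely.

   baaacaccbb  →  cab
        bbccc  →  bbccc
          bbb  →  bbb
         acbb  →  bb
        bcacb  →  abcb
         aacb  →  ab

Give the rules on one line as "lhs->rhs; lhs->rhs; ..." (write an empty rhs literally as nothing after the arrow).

  | baaacaccbb => baaaccbb => baacbb => babb => cab
  | bbccc
  | bbb
  | acbb => bb

ac->; bab->ca; bca->ab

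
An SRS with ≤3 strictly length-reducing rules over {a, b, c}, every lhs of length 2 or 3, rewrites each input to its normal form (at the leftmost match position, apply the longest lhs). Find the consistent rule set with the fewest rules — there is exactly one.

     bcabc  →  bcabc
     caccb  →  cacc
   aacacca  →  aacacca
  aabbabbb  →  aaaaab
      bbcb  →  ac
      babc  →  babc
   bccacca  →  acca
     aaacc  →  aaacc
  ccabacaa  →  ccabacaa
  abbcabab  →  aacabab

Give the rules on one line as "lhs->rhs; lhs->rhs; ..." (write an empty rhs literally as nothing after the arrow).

bb->a; bcc->; cb->c

  | bcabc
  | caccb => cacc
  | aacacca
  | aabbabbb => aaaabbb => aaaaab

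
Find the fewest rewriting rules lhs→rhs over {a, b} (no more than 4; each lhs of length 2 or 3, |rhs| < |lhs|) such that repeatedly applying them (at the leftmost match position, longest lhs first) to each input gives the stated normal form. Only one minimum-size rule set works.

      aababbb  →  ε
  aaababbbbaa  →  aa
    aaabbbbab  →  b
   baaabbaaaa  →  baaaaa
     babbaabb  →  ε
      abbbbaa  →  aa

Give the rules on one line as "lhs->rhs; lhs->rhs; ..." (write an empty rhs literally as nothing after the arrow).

aab->a; ab->b; bb->

  | aababbb => aabbb => abb => bb => ε
  | aaababbbbaa => aaabbbbaa => aabbbaa => abbaa => bbaa => aa
  | aaabbbbab => aabbbab => abbab => bbab => ab => b
  | baaabbaaaa => baabaaaa => baaaaa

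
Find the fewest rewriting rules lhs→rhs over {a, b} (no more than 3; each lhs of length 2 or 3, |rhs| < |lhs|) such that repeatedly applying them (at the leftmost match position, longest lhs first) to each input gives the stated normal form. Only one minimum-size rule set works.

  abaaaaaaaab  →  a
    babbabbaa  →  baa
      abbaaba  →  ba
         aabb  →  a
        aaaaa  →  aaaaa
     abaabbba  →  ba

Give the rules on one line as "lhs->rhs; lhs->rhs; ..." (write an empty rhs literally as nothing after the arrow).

  | abaaaaaaaab => baaaaaaaab => baaaaaaab => baaaaaab => baaaaab => baaaab => baaab => baab => bab => bb => a
  | babbabbaa => bbbabbaa => ababbaa => babbaa => bbbaa => abaa => baa
  | abbaaba => bbaaba => baaba => baba => bba => ba
  | aabb => abb => bb => a

ab->b; bb->a; bba->ba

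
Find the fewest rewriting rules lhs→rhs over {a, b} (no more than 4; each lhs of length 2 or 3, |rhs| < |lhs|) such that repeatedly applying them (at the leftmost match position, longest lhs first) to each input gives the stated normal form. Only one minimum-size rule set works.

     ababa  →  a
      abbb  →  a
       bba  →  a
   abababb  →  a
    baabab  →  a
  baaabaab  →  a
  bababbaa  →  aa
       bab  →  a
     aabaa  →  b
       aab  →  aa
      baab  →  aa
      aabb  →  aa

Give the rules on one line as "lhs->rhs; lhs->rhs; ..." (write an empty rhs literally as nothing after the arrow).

ab->a; aba->b; ba->a

  | ababa => bba => ba => a
  | abbb => abb => ab => a
  | bba => ba => a
  | abababb => bbabb => babb => abb => ab => a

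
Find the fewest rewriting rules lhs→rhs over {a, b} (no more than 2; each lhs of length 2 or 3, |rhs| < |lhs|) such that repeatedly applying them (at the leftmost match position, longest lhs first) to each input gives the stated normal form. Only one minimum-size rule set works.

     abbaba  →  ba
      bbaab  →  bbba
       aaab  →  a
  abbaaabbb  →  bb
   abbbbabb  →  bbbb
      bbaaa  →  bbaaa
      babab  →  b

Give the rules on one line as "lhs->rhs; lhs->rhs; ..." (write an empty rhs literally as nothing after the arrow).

aab->ba; ab->

  | abbaba => baba => ba
  | bbaab => bbba
  | aaab => aba => a
  | abbaaabbb => baaabbb => bababb => babb => bb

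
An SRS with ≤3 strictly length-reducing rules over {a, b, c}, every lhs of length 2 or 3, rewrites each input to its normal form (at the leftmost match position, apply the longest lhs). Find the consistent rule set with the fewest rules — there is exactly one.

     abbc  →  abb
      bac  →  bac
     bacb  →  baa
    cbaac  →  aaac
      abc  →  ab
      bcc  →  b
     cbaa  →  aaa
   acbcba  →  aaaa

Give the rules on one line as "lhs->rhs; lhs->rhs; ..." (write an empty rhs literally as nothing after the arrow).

  | abbc => abb
  | bac
  | bacb => baa
  | cbaac => aaac

bc->b; cb->a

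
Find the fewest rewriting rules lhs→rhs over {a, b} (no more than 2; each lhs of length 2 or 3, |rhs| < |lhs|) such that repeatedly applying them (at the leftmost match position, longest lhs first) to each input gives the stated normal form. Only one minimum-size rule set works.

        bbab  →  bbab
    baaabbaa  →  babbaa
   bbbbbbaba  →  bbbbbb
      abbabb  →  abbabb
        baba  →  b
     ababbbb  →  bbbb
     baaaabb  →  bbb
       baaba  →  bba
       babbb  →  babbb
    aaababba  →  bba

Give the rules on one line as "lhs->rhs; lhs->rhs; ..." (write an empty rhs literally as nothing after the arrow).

aab->b; aba->

  | bbab
  | baaabbaa => babbaa
  | bbbbbbaba => bbbbbb
  | abbabb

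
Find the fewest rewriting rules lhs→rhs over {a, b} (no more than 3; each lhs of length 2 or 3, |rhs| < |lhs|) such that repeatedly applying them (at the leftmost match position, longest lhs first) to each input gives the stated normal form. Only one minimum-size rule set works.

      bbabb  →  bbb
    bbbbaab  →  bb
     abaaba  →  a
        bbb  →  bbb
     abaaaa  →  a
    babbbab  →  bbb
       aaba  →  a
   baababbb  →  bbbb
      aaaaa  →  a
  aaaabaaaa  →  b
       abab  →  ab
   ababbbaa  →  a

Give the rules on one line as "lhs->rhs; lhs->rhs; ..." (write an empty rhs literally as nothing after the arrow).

  | bbabb => bbb
  | bbbbaab => bbbaab => bbaab => baab => aab => bb
  | abaaba => aaaba => baba => ba => a
  | bbb

aa->b; ba->a; bab->b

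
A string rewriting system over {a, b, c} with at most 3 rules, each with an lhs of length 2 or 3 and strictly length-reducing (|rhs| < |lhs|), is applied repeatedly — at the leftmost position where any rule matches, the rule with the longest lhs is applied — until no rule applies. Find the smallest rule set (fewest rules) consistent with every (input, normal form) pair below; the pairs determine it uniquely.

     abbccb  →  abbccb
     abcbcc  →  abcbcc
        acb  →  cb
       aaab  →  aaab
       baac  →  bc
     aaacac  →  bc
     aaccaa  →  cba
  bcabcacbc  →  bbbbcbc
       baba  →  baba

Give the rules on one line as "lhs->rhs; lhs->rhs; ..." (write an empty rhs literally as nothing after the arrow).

  | abbccb
  | abcbcc
  | acb => cb
  | aaab

ac->c; ca->b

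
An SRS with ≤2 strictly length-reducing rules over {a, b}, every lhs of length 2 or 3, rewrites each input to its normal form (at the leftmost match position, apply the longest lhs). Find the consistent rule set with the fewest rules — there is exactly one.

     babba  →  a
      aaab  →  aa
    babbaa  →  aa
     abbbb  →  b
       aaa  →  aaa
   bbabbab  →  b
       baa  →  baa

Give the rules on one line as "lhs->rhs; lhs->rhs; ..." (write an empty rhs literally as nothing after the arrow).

  | babba => bba => a
  | aaab => aa
  | babbaa => bbaa => aa
  | abbbb => bbb => b

ab->; bb->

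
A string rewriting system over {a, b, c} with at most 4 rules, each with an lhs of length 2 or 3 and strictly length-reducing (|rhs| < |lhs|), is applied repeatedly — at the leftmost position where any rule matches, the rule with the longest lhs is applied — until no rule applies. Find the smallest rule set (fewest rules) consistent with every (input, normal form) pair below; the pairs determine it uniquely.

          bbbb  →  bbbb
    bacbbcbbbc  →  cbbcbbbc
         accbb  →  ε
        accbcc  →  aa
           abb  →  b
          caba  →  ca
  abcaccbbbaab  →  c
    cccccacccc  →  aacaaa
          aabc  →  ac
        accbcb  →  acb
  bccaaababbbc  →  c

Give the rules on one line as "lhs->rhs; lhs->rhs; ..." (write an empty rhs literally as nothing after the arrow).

  | bbbb
  | bacbbcbbbc => cbbcbbbc
  | accbb => aabb => ab => ε
  | accbcc => aabcc => acc => aa

ab->; ba->; cc->a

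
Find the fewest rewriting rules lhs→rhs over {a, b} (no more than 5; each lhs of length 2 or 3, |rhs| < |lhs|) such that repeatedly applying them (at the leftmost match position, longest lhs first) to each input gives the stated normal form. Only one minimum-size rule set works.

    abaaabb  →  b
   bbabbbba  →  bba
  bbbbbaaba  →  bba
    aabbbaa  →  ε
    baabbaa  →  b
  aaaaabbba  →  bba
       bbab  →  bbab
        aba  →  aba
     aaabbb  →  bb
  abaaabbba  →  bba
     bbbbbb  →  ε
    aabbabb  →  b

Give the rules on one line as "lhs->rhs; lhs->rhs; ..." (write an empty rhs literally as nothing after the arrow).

aa->; aab->aa; abb->b; bbb->

  | abaaabb => ababb => abb => b
  | bbabbbba => bbbbba => bba
  | bbbbbaaba => bbaaba => bbaaa => bba
  | aabbbaa => aabbaa => aabaa => aaaa => aa => ε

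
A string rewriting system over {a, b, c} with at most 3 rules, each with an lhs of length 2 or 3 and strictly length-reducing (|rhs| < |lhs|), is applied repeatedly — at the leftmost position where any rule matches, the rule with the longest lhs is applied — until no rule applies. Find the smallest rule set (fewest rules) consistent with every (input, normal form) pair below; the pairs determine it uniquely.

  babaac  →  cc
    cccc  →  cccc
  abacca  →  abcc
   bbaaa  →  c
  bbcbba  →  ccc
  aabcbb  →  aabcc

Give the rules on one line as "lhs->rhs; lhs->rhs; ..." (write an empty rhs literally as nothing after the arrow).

  | babaac => bbaac => caac => cac => cc
  | cccc
  | abacca => abcca => abcc
  | bbaaa => caaa => caa => ca => c

ba->b; bb->c; ca->c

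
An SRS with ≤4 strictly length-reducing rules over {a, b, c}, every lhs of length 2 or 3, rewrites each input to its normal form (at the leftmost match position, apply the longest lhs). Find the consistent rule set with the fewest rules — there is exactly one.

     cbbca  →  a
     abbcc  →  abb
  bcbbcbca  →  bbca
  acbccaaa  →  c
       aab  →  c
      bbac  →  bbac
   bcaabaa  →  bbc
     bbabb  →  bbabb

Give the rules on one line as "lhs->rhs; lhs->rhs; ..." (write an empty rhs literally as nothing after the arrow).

aa->c; cb->c; cc->

  | cbbca => cbca => cca => a
  | abbcc => abb
  | bcbbcbca => bcbcbca => bccbca => bbca
  | acbccaaa => acccaaa => acaaa => acca => aa => c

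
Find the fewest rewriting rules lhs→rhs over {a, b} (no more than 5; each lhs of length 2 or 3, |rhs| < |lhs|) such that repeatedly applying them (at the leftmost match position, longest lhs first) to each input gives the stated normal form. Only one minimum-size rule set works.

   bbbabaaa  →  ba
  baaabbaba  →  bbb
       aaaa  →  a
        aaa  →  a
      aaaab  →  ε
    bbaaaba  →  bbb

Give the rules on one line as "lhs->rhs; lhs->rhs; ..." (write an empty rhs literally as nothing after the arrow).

  | bbbabaaa => bbabaaa => babaaa => bbbaa => bbaa => baa => ba
  | baaabbaba => baabbaba => babbaba => bbaba => baba => bbb
  | aaaa => aaa => aa => a
  | aaa => aa => a

aa->a; ab->; aba->bb; bba->ba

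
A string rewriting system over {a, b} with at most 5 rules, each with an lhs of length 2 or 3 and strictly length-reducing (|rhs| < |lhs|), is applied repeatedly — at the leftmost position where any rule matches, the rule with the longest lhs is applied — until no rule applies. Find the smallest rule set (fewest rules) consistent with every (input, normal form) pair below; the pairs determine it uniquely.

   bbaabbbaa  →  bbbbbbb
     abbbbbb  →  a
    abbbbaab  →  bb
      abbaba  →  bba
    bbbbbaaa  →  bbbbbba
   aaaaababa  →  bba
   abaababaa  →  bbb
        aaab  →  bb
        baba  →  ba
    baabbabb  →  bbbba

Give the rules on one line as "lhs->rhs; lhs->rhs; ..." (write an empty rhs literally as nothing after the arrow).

aa->b; ab->b; aba->a; abb->a

  | bbaabbbaa => bbbbbbaa => bbbbbbb
  | abbbbbb => abbbb => abb => a
  | abbbbaab => abbaab => aaab => bab => bb
  | abbaba => aaba => bba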